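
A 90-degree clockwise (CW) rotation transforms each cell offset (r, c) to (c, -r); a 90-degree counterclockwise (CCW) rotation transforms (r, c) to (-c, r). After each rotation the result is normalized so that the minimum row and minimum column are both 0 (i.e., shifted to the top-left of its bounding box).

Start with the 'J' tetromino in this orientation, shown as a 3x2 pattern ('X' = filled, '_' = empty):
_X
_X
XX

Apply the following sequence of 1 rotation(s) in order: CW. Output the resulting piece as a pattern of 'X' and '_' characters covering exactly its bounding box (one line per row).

Answer: X__
XXX

Derivation:
Start:
_X
_X
XX
After rotation 1 (CW):
X__
XXX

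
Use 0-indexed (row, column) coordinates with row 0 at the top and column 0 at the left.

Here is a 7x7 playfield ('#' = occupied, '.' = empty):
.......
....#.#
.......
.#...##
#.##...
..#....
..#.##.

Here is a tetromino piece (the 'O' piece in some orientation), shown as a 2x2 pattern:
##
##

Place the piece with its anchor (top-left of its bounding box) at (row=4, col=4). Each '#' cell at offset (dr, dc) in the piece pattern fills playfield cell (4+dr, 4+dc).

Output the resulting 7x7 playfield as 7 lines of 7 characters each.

Fill (4+0,4+0) = (4,4)
Fill (4+0,4+1) = (4,5)
Fill (4+1,4+0) = (5,4)
Fill (4+1,4+1) = (5,5)

Answer: .......
....#.#
.......
.#...##
#.####.
..#.##.
..#.##.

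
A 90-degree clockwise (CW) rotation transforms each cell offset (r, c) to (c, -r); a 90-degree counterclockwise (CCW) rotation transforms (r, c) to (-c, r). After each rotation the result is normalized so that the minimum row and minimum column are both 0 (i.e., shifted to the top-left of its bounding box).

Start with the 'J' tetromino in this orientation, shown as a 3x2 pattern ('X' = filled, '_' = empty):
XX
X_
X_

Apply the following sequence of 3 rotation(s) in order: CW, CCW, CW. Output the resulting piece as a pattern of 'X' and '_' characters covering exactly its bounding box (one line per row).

Start:
XX
X_
X_
After rotation 1 (CW):
XXX
__X
After rotation 2 (CCW):
XX
X_
X_
After rotation 3 (CW):
XXX
__X

Answer: XXX
__X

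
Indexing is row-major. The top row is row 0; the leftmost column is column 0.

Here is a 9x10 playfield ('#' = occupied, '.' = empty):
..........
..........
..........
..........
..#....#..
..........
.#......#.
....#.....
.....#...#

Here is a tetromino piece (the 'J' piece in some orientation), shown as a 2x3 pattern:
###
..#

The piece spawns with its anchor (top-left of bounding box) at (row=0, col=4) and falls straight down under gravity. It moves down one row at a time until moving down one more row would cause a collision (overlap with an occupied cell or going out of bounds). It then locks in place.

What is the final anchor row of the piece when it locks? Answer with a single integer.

Spawn at (row=0, col=4). Try each row:
  row 0: fits
  row 1: fits
  row 2: fits
  row 3: fits
  row 4: fits
  row 5: fits
  row 6: fits
  row 7: blocked -> lock at row 6

Answer: 6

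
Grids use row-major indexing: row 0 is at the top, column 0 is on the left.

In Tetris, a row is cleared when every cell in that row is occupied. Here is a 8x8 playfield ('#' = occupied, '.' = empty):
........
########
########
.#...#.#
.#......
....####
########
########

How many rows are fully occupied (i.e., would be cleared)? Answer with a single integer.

Check each row:
  row 0: 8 empty cells -> not full
  row 1: 0 empty cells -> FULL (clear)
  row 2: 0 empty cells -> FULL (clear)
  row 3: 5 empty cells -> not full
  row 4: 7 empty cells -> not full
  row 5: 4 empty cells -> not full
  row 6: 0 empty cells -> FULL (clear)
  row 7: 0 empty cells -> FULL (clear)
Total rows cleared: 4

Answer: 4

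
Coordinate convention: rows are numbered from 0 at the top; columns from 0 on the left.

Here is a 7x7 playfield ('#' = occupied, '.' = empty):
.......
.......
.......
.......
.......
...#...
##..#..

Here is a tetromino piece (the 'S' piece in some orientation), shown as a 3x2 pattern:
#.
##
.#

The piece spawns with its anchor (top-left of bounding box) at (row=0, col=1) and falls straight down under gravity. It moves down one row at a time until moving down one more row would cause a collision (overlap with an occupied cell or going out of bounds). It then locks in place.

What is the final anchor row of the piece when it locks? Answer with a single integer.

Spawn at (row=0, col=1). Try each row:
  row 0: fits
  row 1: fits
  row 2: fits
  row 3: fits
  row 4: fits
  row 5: blocked -> lock at row 4

Answer: 4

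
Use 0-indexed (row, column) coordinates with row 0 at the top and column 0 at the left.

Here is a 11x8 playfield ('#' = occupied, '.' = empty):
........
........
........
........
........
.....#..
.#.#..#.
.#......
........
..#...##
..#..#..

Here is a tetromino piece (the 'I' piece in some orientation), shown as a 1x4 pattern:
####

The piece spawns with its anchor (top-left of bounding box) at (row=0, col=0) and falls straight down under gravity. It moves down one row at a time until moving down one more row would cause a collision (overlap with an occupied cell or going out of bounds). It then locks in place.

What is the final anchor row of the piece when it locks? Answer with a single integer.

Answer: 5

Derivation:
Spawn at (row=0, col=0). Try each row:
  row 0: fits
  row 1: fits
  row 2: fits
  row 3: fits
  row 4: fits
  row 5: fits
  row 6: blocked -> lock at row 5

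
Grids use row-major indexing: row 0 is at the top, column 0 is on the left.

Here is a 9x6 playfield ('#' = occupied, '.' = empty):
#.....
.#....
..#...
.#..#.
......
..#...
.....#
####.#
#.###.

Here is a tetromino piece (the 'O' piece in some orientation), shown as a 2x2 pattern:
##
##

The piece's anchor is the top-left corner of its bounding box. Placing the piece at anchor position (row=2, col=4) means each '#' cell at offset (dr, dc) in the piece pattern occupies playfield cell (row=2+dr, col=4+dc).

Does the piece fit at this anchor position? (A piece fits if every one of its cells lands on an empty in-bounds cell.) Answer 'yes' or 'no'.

Answer: no

Derivation:
Check each piece cell at anchor (2, 4):
  offset (0,0) -> (2,4): empty -> OK
  offset (0,1) -> (2,5): empty -> OK
  offset (1,0) -> (3,4): occupied ('#') -> FAIL
  offset (1,1) -> (3,5): empty -> OK
All cells valid: no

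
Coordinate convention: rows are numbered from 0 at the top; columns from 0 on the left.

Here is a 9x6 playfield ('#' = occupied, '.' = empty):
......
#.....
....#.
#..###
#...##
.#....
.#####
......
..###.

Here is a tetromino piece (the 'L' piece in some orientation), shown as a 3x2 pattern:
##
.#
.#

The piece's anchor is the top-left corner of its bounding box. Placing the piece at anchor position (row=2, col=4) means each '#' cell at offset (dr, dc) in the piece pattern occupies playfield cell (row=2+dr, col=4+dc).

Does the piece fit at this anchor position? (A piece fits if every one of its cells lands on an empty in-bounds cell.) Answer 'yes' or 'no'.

Answer: no

Derivation:
Check each piece cell at anchor (2, 4):
  offset (0,0) -> (2,4): occupied ('#') -> FAIL
  offset (0,1) -> (2,5): empty -> OK
  offset (1,1) -> (3,5): occupied ('#') -> FAIL
  offset (2,1) -> (4,5): occupied ('#') -> FAIL
All cells valid: no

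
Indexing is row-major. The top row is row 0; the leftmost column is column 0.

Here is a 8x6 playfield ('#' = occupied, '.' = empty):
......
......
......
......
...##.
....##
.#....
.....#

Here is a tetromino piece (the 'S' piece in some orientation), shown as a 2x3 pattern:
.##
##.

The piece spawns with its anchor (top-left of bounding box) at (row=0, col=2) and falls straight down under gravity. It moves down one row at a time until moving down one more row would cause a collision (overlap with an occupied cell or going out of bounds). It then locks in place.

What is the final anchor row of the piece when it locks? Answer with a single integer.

Spawn at (row=0, col=2). Try each row:
  row 0: fits
  row 1: fits
  row 2: fits
  row 3: blocked -> lock at row 2

Answer: 2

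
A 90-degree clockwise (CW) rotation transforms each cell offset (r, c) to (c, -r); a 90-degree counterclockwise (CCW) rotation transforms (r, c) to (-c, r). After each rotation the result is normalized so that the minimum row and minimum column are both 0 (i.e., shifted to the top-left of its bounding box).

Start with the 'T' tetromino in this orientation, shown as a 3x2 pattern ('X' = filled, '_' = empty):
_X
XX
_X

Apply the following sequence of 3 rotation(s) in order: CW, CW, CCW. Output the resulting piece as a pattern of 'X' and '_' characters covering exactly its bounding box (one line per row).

Start:
_X
XX
_X
After rotation 1 (CW):
_X_
XXX
After rotation 2 (CW):
X_
XX
X_
After rotation 3 (CCW):
_X_
XXX

Answer: _X_
XXX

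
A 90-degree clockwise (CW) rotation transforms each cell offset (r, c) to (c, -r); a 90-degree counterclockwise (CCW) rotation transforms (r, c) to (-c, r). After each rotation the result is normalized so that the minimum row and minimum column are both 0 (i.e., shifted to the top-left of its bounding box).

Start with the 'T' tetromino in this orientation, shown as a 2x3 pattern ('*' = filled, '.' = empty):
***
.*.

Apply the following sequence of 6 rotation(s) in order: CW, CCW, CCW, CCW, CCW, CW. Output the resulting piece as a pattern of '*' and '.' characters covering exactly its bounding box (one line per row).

Answer: .*.
***

Derivation:
Start:
***
.*.
After rotation 1 (CW):
.*
**
.*
After rotation 2 (CCW):
***
.*.
After rotation 3 (CCW):
*.
**
*.
After rotation 4 (CCW):
.*.
***
After rotation 5 (CCW):
.*
**
.*
After rotation 6 (CW):
.*.
***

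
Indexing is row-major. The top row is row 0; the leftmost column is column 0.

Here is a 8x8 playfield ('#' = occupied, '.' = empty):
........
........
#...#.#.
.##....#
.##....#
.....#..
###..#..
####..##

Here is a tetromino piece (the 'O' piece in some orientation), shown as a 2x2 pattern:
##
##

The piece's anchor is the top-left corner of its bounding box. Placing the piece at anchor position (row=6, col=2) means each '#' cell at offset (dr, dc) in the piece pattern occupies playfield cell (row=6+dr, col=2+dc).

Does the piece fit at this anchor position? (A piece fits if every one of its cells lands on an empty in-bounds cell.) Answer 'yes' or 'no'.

Answer: no

Derivation:
Check each piece cell at anchor (6, 2):
  offset (0,0) -> (6,2): occupied ('#') -> FAIL
  offset (0,1) -> (6,3): empty -> OK
  offset (1,0) -> (7,2): occupied ('#') -> FAIL
  offset (1,1) -> (7,3): occupied ('#') -> FAIL
All cells valid: no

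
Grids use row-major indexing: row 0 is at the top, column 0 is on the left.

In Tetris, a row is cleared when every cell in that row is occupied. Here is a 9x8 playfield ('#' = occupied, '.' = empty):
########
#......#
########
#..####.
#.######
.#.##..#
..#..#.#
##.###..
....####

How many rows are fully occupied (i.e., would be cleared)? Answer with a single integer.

Answer: 2

Derivation:
Check each row:
  row 0: 0 empty cells -> FULL (clear)
  row 1: 6 empty cells -> not full
  row 2: 0 empty cells -> FULL (clear)
  row 3: 3 empty cells -> not full
  row 4: 1 empty cell -> not full
  row 5: 4 empty cells -> not full
  row 6: 5 empty cells -> not full
  row 7: 3 empty cells -> not full
  row 8: 4 empty cells -> not full
Total rows cleared: 2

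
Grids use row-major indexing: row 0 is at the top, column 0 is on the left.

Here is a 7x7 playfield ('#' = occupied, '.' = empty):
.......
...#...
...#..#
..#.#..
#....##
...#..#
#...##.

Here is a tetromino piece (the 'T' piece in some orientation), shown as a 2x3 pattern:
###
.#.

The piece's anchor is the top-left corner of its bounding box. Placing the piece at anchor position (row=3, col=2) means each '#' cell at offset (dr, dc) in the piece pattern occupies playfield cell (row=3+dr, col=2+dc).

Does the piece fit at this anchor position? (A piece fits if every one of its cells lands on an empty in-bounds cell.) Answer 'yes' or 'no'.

Answer: no

Derivation:
Check each piece cell at anchor (3, 2):
  offset (0,0) -> (3,2): occupied ('#') -> FAIL
  offset (0,1) -> (3,3): empty -> OK
  offset (0,2) -> (3,4): occupied ('#') -> FAIL
  offset (1,1) -> (4,3): empty -> OK
All cells valid: no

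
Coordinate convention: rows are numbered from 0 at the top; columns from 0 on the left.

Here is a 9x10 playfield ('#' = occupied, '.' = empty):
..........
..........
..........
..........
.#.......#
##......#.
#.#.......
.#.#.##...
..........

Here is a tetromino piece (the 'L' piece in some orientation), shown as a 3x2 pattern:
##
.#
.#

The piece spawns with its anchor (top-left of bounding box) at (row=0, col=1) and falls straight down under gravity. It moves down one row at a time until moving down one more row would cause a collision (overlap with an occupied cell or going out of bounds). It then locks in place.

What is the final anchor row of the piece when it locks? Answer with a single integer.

Answer: 3

Derivation:
Spawn at (row=0, col=1). Try each row:
  row 0: fits
  row 1: fits
  row 2: fits
  row 3: fits
  row 4: blocked -> lock at row 3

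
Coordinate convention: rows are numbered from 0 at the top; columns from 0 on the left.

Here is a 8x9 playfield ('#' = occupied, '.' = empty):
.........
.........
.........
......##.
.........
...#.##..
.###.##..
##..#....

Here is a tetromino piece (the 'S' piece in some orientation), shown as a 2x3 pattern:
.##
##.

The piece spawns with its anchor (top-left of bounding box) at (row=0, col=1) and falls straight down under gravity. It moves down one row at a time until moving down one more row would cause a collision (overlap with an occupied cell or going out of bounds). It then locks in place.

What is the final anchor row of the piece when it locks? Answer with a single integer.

Answer: 4

Derivation:
Spawn at (row=0, col=1). Try each row:
  row 0: fits
  row 1: fits
  row 2: fits
  row 3: fits
  row 4: fits
  row 5: blocked -> lock at row 4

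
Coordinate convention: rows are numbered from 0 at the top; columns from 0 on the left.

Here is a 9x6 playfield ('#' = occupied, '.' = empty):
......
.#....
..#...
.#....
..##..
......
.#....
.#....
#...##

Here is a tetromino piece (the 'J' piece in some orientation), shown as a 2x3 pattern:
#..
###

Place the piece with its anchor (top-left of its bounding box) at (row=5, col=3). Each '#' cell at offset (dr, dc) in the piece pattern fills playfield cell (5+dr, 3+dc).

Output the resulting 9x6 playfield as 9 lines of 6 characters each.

Answer: ......
.#....
..#...
.#....
..##..
...#..
.#.###
.#....
#...##

Derivation:
Fill (5+0,3+0) = (5,3)
Fill (5+1,3+0) = (6,3)
Fill (5+1,3+1) = (6,4)
Fill (5+1,3+2) = (6,5)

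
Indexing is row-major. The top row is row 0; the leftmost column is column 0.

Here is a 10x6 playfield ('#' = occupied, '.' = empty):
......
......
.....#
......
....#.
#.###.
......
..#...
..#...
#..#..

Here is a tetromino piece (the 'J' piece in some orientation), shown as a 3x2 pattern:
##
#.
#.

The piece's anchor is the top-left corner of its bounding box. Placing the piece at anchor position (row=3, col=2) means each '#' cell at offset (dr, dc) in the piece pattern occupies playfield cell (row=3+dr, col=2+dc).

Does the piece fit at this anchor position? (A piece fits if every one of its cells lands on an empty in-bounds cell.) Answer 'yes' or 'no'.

Check each piece cell at anchor (3, 2):
  offset (0,0) -> (3,2): empty -> OK
  offset (0,1) -> (3,3): empty -> OK
  offset (1,0) -> (4,2): empty -> OK
  offset (2,0) -> (5,2): occupied ('#') -> FAIL
All cells valid: no

Answer: no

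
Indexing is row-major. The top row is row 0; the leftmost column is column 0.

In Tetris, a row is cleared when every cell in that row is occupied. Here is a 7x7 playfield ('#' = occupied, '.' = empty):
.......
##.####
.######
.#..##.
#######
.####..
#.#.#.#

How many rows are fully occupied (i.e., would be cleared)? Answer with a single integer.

Check each row:
  row 0: 7 empty cells -> not full
  row 1: 1 empty cell -> not full
  row 2: 1 empty cell -> not full
  row 3: 4 empty cells -> not full
  row 4: 0 empty cells -> FULL (clear)
  row 5: 3 empty cells -> not full
  row 6: 3 empty cells -> not full
Total rows cleared: 1

Answer: 1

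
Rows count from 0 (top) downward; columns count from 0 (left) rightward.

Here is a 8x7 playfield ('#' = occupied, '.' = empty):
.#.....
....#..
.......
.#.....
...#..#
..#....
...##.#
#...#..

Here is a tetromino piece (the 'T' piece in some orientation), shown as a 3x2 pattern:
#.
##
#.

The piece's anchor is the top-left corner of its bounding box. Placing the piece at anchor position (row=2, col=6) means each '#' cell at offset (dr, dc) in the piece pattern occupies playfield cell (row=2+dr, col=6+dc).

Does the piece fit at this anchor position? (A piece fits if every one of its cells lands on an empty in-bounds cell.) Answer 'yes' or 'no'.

Answer: no

Derivation:
Check each piece cell at anchor (2, 6):
  offset (0,0) -> (2,6): empty -> OK
  offset (1,0) -> (3,6): empty -> OK
  offset (1,1) -> (3,7): out of bounds -> FAIL
  offset (2,0) -> (4,6): occupied ('#') -> FAIL
All cells valid: no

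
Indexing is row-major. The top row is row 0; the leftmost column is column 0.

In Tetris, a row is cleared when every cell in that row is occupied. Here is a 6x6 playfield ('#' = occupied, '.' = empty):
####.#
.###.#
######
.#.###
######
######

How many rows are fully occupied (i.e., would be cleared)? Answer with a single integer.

Check each row:
  row 0: 1 empty cell -> not full
  row 1: 2 empty cells -> not full
  row 2: 0 empty cells -> FULL (clear)
  row 3: 2 empty cells -> not full
  row 4: 0 empty cells -> FULL (clear)
  row 5: 0 empty cells -> FULL (clear)
Total rows cleared: 3

Answer: 3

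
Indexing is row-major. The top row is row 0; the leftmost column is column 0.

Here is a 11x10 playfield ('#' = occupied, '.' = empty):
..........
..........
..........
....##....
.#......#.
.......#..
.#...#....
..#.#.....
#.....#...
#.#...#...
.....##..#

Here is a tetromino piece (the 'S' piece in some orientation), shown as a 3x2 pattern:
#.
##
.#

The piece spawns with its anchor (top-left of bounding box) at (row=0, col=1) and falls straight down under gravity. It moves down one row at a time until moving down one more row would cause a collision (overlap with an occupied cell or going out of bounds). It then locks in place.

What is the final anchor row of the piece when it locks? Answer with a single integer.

Spawn at (row=0, col=1). Try each row:
  row 0: fits
  row 1: fits
  row 2: fits
  row 3: blocked -> lock at row 2

Answer: 2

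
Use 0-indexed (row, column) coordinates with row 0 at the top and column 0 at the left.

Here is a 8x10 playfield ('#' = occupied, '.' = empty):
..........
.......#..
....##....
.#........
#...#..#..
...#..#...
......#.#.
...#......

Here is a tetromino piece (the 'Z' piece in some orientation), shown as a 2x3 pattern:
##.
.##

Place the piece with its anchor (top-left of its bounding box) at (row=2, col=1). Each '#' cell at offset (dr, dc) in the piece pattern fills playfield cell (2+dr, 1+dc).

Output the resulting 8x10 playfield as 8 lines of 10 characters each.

Answer: ..........
.......#..
.##.##....
.###......
#...#..#..
...#..#...
......#.#.
...#......

Derivation:
Fill (2+0,1+0) = (2,1)
Fill (2+0,1+1) = (2,2)
Fill (2+1,1+1) = (3,2)
Fill (2+1,1+2) = (3,3)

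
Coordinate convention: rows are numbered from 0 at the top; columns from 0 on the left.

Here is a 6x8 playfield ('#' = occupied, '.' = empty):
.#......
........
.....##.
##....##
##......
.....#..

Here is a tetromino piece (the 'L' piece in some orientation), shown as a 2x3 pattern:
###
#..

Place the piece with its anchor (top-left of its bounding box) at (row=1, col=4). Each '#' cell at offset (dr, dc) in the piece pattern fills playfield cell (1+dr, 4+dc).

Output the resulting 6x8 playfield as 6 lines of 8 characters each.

Answer: .#......
....###.
....###.
##....##
##......
.....#..

Derivation:
Fill (1+0,4+0) = (1,4)
Fill (1+0,4+1) = (1,5)
Fill (1+0,4+2) = (1,6)
Fill (1+1,4+0) = (2,4)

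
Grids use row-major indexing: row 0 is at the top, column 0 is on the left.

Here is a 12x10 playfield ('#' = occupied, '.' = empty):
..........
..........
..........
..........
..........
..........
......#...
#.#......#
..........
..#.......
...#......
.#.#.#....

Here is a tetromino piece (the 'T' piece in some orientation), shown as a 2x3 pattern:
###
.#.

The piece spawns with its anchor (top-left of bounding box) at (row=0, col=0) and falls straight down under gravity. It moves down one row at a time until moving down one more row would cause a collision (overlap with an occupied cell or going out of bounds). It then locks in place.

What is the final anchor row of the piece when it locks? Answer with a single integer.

Spawn at (row=0, col=0). Try each row:
  row 0: fits
  row 1: fits
  row 2: fits
  row 3: fits
  row 4: fits
  row 5: fits
  row 6: fits
  row 7: blocked -> lock at row 6

Answer: 6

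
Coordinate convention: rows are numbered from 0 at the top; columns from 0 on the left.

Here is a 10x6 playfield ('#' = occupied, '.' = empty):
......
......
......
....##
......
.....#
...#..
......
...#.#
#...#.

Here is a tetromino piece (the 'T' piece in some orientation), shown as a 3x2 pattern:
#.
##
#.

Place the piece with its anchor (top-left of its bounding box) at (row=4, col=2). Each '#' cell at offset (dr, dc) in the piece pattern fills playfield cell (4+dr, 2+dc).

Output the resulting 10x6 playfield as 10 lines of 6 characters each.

Fill (4+0,2+0) = (4,2)
Fill (4+1,2+0) = (5,2)
Fill (4+1,2+1) = (5,3)
Fill (4+2,2+0) = (6,2)

Answer: ......
......
......
....##
..#...
..##.#
..##..
......
...#.#
#...#.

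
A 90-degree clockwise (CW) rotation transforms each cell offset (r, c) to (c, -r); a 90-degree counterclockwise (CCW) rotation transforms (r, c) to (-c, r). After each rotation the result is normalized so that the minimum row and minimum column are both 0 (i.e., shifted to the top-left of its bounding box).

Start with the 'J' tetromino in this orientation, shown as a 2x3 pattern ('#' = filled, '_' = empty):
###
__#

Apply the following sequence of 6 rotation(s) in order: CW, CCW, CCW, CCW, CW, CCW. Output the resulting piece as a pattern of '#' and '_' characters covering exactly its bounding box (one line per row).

Answer: #__
###

Derivation:
Start:
###
__#
After rotation 1 (CW):
_#
_#
##
After rotation 2 (CCW):
###
__#
After rotation 3 (CCW):
##
#_
#_
After rotation 4 (CCW):
#__
###
After rotation 5 (CW):
##
#_
#_
After rotation 6 (CCW):
#__
###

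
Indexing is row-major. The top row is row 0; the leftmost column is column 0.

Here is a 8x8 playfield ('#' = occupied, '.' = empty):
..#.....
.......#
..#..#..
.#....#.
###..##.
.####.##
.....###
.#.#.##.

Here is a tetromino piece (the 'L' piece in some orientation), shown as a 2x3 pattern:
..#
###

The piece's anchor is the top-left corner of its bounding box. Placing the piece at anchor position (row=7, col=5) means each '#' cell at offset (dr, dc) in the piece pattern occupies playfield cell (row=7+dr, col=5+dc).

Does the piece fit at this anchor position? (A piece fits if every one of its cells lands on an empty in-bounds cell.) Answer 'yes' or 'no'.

Answer: no

Derivation:
Check each piece cell at anchor (7, 5):
  offset (0,2) -> (7,7): empty -> OK
  offset (1,0) -> (8,5): out of bounds -> FAIL
  offset (1,1) -> (8,6): out of bounds -> FAIL
  offset (1,2) -> (8,7): out of bounds -> FAIL
All cells valid: no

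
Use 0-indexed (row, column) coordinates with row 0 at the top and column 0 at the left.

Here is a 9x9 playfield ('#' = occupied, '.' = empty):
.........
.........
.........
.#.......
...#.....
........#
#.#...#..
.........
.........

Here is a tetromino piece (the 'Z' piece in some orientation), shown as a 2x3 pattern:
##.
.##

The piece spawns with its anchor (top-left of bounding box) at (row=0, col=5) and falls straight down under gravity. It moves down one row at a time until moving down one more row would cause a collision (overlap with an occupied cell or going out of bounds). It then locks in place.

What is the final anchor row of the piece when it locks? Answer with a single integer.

Answer: 4

Derivation:
Spawn at (row=0, col=5). Try each row:
  row 0: fits
  row 1: fits
  row 2: fits
  row 3: fits
  row 4: fits
  row 5: blocked -> lock at row 4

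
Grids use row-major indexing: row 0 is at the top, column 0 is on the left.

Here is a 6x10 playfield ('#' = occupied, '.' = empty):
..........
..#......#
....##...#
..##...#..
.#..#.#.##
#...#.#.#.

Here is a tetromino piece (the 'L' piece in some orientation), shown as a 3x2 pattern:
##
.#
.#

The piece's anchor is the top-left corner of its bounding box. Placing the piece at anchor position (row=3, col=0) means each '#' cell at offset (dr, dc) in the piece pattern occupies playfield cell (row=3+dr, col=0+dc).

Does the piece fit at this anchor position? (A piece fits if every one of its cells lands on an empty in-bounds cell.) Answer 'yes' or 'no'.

Answer: no

Derivation:
Check each piece cell at anchor (3, 0):
  offset (0,0) -> (3,0): empty -> OK
  offset (0,1) -> (3,1): empty -> OK
  offset (1,1) -> (4,1): occupied ('#') -> FAIL
  offset (2,1) -> (5,1): empty -> OK
All cells valid: no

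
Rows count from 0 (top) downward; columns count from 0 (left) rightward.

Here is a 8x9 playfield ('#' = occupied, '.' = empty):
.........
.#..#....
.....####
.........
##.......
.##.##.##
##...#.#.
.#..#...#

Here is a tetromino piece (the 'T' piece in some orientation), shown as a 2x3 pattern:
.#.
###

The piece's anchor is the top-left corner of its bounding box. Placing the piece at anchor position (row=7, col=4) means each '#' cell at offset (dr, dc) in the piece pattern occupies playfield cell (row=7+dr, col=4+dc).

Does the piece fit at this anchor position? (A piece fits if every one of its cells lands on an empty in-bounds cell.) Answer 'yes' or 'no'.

Answer: no

Derivation:
Check each piece cell at anchor (7, 4):
  offset (0,1) -> (7,5): empty -> OK
  offset (1,0) -> (8,4): out of bounds -> FAIL
  offset (1,1) -> (8,5): out of bounds -> FAIL
  offset (1,2) -> (8,6): out of bounds -> FAIL
All cells valid: no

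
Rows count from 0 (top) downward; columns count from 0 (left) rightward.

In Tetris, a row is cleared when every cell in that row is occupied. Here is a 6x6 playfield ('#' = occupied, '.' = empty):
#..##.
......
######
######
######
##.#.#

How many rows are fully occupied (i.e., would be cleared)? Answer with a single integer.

Check each row:
  row 0: 3 empty cells -> not full
  row 1: 6 empty cells -> not full
  row 2: 0 empty cells -> FULL (clear)
  row 3: 0 empty cells -> FULL (clear)
  row 4: 0 empty cells -> FULL (clear)
  row 5: 2 empty cells -> not full
Total rows cleared: 3

Answer: 3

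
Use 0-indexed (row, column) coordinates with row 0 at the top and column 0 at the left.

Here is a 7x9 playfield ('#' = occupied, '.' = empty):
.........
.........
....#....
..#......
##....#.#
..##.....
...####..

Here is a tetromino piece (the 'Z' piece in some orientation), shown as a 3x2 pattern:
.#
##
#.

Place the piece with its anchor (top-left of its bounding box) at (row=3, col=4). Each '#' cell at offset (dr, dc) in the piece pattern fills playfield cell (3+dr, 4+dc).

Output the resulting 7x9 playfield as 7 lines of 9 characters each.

Fill (3+0,4+1) = (3,5)
Fill (3+1,4+0) = (4,4)
Fill (3+1,4+1) = (4,5)
Fill (3+2,4+0) = (5,4)

Answer: .........
.........
....#....
..#..#...
##..###.#
..###....
...####..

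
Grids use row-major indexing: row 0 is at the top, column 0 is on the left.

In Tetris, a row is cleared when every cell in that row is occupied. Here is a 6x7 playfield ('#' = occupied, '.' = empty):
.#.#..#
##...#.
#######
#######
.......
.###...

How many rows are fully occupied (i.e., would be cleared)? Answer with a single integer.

Answer: 2

Derivation:
Check each row:
  row 0: 4 empty cells -> not full
  row 1: 4 empty cells -> not full
  row 2: 0 empty cells -> FULL (clear)
  row 3: 0 empty cells -> FULL (clear)
  row 4: 7 empty cells -> not full
  row 5: 4 empty cells -> not full
Total rows cleared: 2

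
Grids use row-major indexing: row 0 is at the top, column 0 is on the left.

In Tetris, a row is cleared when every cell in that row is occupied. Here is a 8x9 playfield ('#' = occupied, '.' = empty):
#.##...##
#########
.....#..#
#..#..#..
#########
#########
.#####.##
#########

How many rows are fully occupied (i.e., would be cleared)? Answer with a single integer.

Check each row:
  row 0: 4 empty cells -> not full
  row 1: 0 empty cells -> FULL (clear)
  row 2: 7 empty cells -> not full
  row 3: 6 empty cells -> not full
  row 4: 0 empty cells -> FULL (clear)
  row 5: 0 empty cells -> FULL (clear)
  row 6: 2 empty cells -> not full
  row 7: 0 empty cells -> FULL (clear)
Total rows cleared: 4

Answer: 4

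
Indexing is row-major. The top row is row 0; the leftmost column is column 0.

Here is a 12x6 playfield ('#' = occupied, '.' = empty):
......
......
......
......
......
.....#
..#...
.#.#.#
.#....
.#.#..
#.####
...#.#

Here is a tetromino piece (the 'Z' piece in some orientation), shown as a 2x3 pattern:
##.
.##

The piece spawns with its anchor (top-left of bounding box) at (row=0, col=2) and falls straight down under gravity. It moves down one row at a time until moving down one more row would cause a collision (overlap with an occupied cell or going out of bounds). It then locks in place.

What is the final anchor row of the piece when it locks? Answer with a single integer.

Answer: 5

Derivation:
Spawn at (row=0, col=2). Try each row:
  row 0: fits
  row 1: fits
  row 2: fits
  row 3: fits
  row 4: fits
  row 5: fits
  row 6: blocked -> lock at row 5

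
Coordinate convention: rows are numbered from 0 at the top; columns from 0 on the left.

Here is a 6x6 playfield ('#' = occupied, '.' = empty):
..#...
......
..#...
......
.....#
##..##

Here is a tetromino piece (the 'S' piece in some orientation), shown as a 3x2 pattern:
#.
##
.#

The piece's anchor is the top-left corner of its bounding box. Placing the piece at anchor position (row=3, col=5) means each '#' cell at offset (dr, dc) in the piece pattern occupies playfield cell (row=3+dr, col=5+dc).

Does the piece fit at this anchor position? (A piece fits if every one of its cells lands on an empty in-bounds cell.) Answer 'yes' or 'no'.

Check each piece cell at anchor (3, 5):
  offset (0,0) -> (3,5): empty -> OK
  offset (1,0) -> (4,5): occupied ('#') -> FAIL
  offset (1,1) -> (4,6): out of bounds -> FAIL
  offset (2,1) -> (5,6): out of bounds -> FAIL
All cells valid: no

Answer: no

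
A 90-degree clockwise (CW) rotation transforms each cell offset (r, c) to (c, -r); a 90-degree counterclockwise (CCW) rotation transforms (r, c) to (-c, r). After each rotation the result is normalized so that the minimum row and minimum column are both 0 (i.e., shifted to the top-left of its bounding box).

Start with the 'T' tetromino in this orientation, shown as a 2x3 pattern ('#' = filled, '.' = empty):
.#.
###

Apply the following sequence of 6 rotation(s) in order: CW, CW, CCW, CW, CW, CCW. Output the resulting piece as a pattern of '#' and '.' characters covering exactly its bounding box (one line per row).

Answer: ###
.#.

Derivation:
Start:
.#.
###
After rotation 1 (CW):
#.
##
#.
After rotation 2 (CW):
###
.#.
After rotation 3 (CCW):
#.
##
#.
After rotation 4 (CW):
###
.#.
After rotation 5 (CW):
.#
##
.#
After rotation 6 (CCW):
###
.#.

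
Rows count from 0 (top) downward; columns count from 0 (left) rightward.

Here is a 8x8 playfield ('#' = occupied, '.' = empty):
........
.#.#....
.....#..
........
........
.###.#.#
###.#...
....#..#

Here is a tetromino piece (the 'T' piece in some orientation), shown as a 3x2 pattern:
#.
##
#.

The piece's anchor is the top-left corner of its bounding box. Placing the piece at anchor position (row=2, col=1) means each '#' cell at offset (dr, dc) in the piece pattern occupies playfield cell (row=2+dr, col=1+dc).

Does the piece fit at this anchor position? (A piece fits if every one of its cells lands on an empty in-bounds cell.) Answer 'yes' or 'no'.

Check each piece cell at anchor (2, 1):
  offset (0,0) -> (2,1): empty -> OK
  offset (1,0) -> (3,1): empty -> OK
  offset (1,1) -> (3,2): empty -> OK
  offset (2,0) -> (4,1): empty -> OK
All cells valid: yes

Answer: yes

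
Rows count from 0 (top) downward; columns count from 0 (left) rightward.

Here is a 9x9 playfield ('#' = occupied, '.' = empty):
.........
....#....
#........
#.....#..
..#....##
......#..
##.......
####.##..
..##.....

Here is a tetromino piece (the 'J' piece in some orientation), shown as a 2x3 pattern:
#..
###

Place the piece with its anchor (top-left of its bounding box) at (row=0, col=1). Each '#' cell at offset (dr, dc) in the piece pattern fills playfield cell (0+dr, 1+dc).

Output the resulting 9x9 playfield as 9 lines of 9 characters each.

Answer: .#.......
.####....
#........
#.....#..
..#....##
......#..
##.......
####.##..
..##.....

Derivation:
Fill (0+0,1+0) = (0,1)
Fill (0+1,1+0) = (1,1)
Fill (0+1,1+1) = (1,2)
Fill (0+1,1+2) = (1,3)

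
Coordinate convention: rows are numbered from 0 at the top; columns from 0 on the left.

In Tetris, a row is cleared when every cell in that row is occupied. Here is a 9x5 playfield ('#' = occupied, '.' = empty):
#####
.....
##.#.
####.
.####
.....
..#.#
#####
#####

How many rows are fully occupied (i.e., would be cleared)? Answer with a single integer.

Check each row:
  row 0: 0 empty cells -> FULL (clear)
  row 1: 5 empty cells -> not full
  row 2: 2 empty cells -> not full
  row 3: 1 empty cell -> not full
  row 4: 1 empty cell -> not full
  row 5: 5 empty cells -> not full
  row 6: 3 empty cells -> not full
  row 7: 0 empty cells -> FULL (clear)
  row 8: 0 empty cells -> FULL (clear)
Total rows cleared: 3

Answer: 3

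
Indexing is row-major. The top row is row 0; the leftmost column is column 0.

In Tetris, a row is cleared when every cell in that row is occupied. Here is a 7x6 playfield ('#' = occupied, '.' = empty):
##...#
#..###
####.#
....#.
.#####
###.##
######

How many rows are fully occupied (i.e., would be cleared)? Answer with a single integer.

Check each row:
  row 0: 3 empty cells -> not full
  row 1: 2 empty cells -> not full
  row 2: 1 empty cell -> not full
  row 3: 5 empty cells -> not full
  row 4: 1 empty cell -> not full
  row 5: 1 empty cell -> not full
  row 6: 0 empty cells -> FULL (clear)
Total rows cleared: 1

Answer: 1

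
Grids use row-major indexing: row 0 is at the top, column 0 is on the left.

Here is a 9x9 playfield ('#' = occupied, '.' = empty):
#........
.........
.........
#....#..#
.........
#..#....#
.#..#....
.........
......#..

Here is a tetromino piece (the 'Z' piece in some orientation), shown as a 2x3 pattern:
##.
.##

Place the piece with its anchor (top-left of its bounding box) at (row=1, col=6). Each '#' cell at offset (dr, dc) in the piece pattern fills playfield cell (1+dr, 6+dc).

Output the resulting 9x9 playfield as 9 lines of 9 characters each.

Answer: #........
......##.
.......##
#....#..#
.........
#..#....#
.#..#....
.........
......#..

Derivation:
Fill (1+0,6+0) = (1,6)
Fill (1+0,6+1) = (1,7)
Fill (1+1,6+1) = (2,7)
Fill (1+1,6+2) = (2,8)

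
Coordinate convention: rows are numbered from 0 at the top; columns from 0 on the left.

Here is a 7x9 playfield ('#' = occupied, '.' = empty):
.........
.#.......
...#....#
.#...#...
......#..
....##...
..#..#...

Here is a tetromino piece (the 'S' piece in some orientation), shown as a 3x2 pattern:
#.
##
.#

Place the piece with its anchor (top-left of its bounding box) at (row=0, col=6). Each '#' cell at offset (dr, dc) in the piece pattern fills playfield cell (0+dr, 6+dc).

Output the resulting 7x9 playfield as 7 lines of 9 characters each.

Answer: ......#..
.#....##.
...#...##
.#...#...
......#..
....##...
..#..#...

Derivation:
Fill (0+0,6+0) = (0,6)
Fill (0+1,6+0) = (1,6)
Fill (0+1,6+1) = (1,7)
Fill (0+2,6+1) = (2,7)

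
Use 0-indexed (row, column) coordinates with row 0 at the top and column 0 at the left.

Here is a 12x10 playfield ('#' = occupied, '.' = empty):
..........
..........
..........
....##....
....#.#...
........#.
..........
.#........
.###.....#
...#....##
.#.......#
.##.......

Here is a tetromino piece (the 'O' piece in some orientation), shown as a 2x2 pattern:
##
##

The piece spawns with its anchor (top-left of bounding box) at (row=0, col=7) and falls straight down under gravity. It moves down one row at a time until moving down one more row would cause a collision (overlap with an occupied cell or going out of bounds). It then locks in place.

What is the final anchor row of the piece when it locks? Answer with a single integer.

Spawn at (row=0, col=7). Try each row:
  row 0: fits
  row 1: fits
  row 2: fits
  row 3: fits
  row 4: blocked -> lock at row 3

Answer: 3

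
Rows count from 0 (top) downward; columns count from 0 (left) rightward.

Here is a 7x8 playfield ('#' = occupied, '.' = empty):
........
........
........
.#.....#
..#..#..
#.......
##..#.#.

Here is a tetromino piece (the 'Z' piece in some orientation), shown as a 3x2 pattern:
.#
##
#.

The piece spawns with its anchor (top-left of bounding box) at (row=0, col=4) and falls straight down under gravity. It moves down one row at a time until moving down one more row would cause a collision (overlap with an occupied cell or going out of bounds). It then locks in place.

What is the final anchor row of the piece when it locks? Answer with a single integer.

Answer: 2

Derivation:
Spawn at (row=0, col=4). Try each row:
  row 0: fits
  row 1: fits
  row 2: fits
  row 3: blocked -> lock at row 2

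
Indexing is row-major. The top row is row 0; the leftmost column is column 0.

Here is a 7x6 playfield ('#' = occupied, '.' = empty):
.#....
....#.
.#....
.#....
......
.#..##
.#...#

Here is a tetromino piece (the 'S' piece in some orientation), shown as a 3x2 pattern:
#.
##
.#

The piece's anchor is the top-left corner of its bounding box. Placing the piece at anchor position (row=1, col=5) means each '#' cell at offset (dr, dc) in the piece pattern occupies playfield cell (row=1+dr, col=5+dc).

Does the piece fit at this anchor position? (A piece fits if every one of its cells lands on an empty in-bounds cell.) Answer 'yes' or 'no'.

Answer: no

Derivation:
Check each piece cell at anchor (1, 5):
  offset (0,0) -> (1,5): empty -> OK
  offset (1,0) -> (2,5): empty -> OK
  offset (1,1) -> (2,6): out of bounds -> FAIL
  offset (2,1) -> (3,6): out of bounds -> FAIL
All cells valid: no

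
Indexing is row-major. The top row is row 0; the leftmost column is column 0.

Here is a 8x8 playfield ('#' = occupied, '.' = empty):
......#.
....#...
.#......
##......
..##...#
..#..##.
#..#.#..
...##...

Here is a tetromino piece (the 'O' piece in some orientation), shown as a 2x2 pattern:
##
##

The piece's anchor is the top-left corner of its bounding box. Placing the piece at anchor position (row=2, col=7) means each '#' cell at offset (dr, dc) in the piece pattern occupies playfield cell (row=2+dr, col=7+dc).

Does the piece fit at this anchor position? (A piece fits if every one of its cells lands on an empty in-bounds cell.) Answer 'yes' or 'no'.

Answer: no

Derivation:
Check each piece cell at anchor (2, 7):
  offset (0,0) -> (2,7): empty -> OK
  offset (0,1) -> (2,8): out of bounds -> FAIL
  offset (1,0) -> (3,7): empty -> OK
  offset (1,1) -> (3,8): out of bounds -> FAIL
All cells valid: no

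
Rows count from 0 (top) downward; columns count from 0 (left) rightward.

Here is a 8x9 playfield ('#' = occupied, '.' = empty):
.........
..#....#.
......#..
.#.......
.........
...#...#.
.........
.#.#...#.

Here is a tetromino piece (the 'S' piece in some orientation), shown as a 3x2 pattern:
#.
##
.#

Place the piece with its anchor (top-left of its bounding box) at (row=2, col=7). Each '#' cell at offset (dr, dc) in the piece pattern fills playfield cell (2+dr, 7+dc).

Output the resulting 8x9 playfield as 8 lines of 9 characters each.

Fill (2+0,7+0) = (2,7)
Fill (2+1,7+0) = (3,7)
Fill (2+1,7+1) = (3,8)
Fill (2+2,7+1) = (4,8)

Answer: .........
..#....#.
......##.
.#.....##
........#
...#...#.
.........
.#.#...#.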